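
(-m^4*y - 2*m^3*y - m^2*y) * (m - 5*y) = -m^5*y + 5*m^4*y^2 - 2*m^4*y + 10*m^3*y^2 - m^3*y + 5*m^2*y^2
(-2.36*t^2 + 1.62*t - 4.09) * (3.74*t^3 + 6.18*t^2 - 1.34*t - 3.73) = -8.8264*t^5 - 8.526*t^4 - 2.1226*t^3 - 18.6442*t^2 - 0.562*t + 15.2557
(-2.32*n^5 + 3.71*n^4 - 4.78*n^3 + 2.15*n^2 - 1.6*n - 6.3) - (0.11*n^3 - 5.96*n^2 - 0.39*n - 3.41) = -2.32*n^5 + 3.71*n^4 - 4.89*n^3 + 8.11*n^2 - 1.21*n - 2.89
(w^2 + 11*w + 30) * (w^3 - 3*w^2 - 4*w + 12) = w^5 + 8*w^4 - 7*w^3 - 122*w^2 + 12*w + 360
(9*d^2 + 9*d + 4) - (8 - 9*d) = 9*d^2 + 18*d - 4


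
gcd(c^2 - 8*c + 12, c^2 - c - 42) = 1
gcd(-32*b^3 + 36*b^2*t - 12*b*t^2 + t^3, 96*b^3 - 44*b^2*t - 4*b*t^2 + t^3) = 16*b^2 - 10*b*t + t^2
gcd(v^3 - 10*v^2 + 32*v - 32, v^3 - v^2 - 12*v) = v - 4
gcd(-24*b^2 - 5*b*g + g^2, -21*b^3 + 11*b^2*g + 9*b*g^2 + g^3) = 3*b + g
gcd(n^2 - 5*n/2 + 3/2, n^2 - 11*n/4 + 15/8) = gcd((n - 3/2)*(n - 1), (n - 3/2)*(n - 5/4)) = n - 3/2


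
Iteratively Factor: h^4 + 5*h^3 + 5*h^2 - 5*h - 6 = (h + 2)*(h^3 + 3*h^2 - h - 3) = (h + 1)*(h + 2)*(h^2 + 2*h - 3) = (h - 1)*(h + 1)*(h + 2)*(h + 3)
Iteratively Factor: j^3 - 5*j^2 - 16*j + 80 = (j + 4)*(j^2 - 9*j + 20) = (j - 4)*(j + 4)*(j - 5)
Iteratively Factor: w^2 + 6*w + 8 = (w + 4)*(w + 2)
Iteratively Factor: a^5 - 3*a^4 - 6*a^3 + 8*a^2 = (a - 1)*(a^4 - 2*a^3 - 8*a^2) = a*(a - 1)*(a^3 - 2*a^2 - 8*a) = a^2*(a - 1)*(a^2 - 2*a - 8) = a^2*(a - 1)*(a + 2)*(a - 4)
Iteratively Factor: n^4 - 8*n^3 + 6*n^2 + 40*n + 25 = (n - 5)*(n^3 - 3*n^2 - 9*n - 5) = (n - 5)^2*(n^2 + 2*n + 1) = (n - 5)^2*(n + 1)*(n + 1)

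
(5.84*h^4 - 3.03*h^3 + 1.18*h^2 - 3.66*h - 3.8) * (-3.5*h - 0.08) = -20.44*h^5 + 10.1378*h^4 - 3.8876*h^3 + 12.7156*h^2 + 13.5928*h + 0.304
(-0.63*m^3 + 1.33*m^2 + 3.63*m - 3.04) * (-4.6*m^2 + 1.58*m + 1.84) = 2.898*m^5 - 7.1134*m^4 - 15.7558*m^3 + 22.1666*m^2 + 1.876*m - 5.5936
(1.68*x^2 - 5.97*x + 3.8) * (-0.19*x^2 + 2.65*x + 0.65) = -0.3192*x^4 + 5.5863*x^3 - 15.4505*x^2 + 6.1895*x + 2.47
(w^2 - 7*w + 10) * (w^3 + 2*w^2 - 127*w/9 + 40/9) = w^5 - 5*w^4 - 163*w^3/9 + 1109*w^2/9 - 1550*w/9 + 400/9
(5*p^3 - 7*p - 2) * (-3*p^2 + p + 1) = -15*p^5 + 5*p^4 + 26*p^3 - p^2 - 9*p - 2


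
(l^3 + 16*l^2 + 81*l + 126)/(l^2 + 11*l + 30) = (l^2 + 10*l + 21)/(l + 5)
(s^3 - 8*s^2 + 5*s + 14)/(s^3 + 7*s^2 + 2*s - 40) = (s^2 - 6*s - 7)/(s^2 + 9*s + 20)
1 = 1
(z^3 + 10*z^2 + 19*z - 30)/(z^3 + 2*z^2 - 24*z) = (z^2 + 4*z - 5)/(z*(z - 4))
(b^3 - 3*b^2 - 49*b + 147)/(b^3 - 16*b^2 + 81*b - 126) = (b + 7)/(b - 6)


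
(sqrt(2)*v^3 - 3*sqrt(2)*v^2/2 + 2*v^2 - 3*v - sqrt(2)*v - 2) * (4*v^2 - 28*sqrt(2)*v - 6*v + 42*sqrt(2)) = 4*sqrt(2)*v^5 - 48*v^4 - 12*sqrt(2)*v^4 - 51*sqrt(2)*v^3 + 144*v^3 - 60*v^2 + 174*sqrt(2)*v^2 - 70*sqrt(2)*v - 72*v - 84*sqrt(2)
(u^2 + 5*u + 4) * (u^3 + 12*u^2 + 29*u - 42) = u^5 + 17*u^4 + 93*u^3 + 151*u^2 - 94*u - 168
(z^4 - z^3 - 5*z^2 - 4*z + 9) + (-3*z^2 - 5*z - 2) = z^4 - z^3 - 8*z^2 - 9*z + 7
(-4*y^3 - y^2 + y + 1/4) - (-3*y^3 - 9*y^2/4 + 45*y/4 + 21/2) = -y^3 + 5*y^2/4 - 41*y/4 - 41/4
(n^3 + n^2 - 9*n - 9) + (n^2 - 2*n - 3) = n^3 + 2*n^2 - 11*n - 12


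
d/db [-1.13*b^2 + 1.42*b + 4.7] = 1.42 - 2.26*b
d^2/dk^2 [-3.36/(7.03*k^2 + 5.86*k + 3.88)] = (332.108448*k^2 + 276.835776*k - 3.36*(14.06*k + 5.86)*(28.12*k + 11.72) + 183.297408)/(7.03*k^2 + 5.86*k + 3.88)^3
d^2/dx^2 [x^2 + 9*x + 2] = 2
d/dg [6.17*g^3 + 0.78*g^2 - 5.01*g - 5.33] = 18.51*g^2 + 1.56*g - 5.01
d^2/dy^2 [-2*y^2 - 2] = -4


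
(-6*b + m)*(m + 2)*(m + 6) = -6*b*m^2 - 48*b*m - 72*b + m^3 + 8*m^2 + 12*m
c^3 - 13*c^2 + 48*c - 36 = (c - 6)^2*(c - 1)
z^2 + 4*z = z*(z + 4)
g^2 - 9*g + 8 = (g - 8)*(g - 1)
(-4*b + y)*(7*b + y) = -28*b^2 + 3*b*y + y^2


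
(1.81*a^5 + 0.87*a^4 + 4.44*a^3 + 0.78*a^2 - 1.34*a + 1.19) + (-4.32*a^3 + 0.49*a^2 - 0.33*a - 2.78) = 1.81*a^5 + 0.87*a^4 + 0.12*a^3 + 1.27*a^2 - 1.67*a - 1.59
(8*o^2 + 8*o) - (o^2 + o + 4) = 7*o^2 + 7*o - 4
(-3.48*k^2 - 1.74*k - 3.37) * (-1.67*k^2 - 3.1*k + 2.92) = 5.8116*k^4 + 13.6938*k^3 + 0.860300000000001*k^2 + 5.3662*k - 9.8404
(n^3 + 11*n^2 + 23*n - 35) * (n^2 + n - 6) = n^5 + 12*n^4 + 28*n^3 - 78*n^2 - 173*n + 210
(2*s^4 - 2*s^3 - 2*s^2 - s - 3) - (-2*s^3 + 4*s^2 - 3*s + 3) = 2*s^4 - 6*s^2 + 2*s - 6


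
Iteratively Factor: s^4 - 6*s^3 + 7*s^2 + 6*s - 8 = (s - 4)*(s^3 - 2*s^2 - s + 2) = (s - 4)*(s - 1)*(s^2 - s - 2) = (s - 4)*(s - 1)*(s + 1)*(s - 2)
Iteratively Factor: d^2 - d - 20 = (d + 4)*(d - 5)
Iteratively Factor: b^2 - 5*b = (b)*(b - 5)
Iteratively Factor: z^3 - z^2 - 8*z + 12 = (z - 2)*(z^2 + z - 6) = (z - 2)^2*(z + 3)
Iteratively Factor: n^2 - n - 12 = (n + 3)*(n - 4)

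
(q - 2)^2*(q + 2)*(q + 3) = q^4 + q^3 - 10*q^2 - 4*q + 24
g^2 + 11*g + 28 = (g + 4)*(g + 7)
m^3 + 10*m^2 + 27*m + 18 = (m + 1)*(m + 3)*(m + 6)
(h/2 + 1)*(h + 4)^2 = h^3/2 + 5*h^2 + 16*h + 16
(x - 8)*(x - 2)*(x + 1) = x^3 - 9*x^2 + 6*x + 16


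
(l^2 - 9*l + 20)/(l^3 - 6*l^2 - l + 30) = (l - 4)/(l^2 - l - 6)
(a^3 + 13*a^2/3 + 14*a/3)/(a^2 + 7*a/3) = a + 2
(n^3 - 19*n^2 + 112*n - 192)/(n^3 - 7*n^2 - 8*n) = (n^2 - 11*n + 24)/(n*(n + 1))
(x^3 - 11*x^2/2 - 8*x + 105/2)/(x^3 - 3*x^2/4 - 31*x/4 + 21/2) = 2*(2*x^2 - 17*x + 35)/(4*x^2 - 15*x + 14)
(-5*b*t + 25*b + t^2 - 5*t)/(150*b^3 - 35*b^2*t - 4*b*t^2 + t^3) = (t - 5)/(-30*b^2 + b*t + t^2)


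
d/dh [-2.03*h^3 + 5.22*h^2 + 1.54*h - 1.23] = -6.09*h^2 + 10.44*h + 1.54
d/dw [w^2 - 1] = 2*w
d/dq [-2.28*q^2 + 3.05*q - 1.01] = 3.05 - 4.56*q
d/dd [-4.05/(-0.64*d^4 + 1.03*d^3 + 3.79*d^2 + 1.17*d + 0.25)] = (-10.368*d^3 + 12.5145*d^2 + 30.699*d + 4.7385)/(-0.64*d^4 + 1.03*d^3 + 3.79*d^2 + 1.17*d + 0.25)^2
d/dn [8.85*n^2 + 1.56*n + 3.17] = 17.7*n + 1.56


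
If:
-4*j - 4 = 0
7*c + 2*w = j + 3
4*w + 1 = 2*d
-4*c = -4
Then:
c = 1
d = -9/2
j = -1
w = -5/2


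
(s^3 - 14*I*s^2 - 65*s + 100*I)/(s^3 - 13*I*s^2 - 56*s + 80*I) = (s - 5*I)/(s - 4*I)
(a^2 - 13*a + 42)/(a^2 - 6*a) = (a - 7)/a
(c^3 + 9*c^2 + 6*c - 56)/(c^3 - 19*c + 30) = (c^2 + 11*c + 28)/(c^2 + 2*c - 15)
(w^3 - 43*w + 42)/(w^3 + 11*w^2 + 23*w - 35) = (w - 6)/(w + 5)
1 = 1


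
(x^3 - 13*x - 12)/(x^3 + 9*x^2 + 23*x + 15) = (x - 4)/(x + 5)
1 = 1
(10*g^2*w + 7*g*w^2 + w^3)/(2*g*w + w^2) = 5*g + w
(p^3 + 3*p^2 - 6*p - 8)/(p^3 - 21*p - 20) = (p - 2)/(p - 5)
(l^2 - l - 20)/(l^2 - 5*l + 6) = (l^2 - l - 20)/(l^2 - 5*l + 6)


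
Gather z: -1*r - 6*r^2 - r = -6*r^2 - 2*r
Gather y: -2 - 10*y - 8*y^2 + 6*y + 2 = -8*y^2 - 4*y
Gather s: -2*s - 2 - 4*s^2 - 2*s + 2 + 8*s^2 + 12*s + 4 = 4*s^2 + 8*s + 4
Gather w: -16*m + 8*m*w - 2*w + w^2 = -16*m + w^2 + w*(8*m - 2)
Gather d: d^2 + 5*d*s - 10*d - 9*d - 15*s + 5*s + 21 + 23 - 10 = d^2 + d*(5*s - 19) - 10*s + 34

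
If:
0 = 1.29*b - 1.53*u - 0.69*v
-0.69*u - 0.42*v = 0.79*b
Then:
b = -0.0793310463121784*v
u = -0.517867352773013*v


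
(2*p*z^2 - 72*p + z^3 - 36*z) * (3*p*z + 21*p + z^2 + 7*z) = 6*p^2*z^3 + 42*p^2*z^2 - 216*p^2*z - 1512*p^2 + 5*p*z^4 + 35*p*z^3 - 180*p*z^2 - 1260*p*z + z^5 + 7*z^4 - 36*z^3 - 252*z^2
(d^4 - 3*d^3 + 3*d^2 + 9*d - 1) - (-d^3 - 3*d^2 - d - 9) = d^4 - 2*d^3 + 6*d^2 + 10*d + 8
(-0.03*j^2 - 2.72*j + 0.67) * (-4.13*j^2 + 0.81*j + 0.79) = 0.1239*j^4 + 11.2093*j^3 - 4.994*j^2 - 1.6061*j + 0.5293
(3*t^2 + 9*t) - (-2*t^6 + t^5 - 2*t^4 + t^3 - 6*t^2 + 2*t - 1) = 2*t^6 - t^5 + 2*t^4 - t^3 + 9*t^2 + 7*t + 1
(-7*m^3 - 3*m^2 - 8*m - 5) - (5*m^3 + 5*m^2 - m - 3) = -12*m^3 - 8*m^2 - 7*m - 2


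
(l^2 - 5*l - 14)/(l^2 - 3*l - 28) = (l + 2)/(l + 4)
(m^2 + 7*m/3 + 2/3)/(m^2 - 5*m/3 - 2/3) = (m + 2)/(m - 2)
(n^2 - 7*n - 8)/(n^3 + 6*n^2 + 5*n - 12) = (n^2 - 7*n - 8)/(n^3 + 6*n^2 + 5*n - 12)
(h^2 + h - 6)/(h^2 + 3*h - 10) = (h + 3)/(h + 5)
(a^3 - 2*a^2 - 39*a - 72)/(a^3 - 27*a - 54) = (a - 8)/(a - 6)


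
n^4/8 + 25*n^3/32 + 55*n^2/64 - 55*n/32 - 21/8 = (n/4 + 1)*(n/2 + 1)*(n - 3/2)*(n + 7/4)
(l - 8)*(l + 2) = l^2 - 6*l - 16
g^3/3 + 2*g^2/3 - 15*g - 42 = (g/3 + 1)*(g - 7)*(g + 6)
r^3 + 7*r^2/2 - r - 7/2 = (r - 1)*(r + 1)*(r + 7/2)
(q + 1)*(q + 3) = q^2 + 4*q + 3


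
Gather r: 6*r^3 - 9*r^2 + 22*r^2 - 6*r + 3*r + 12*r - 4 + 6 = 6*r^3 + 13*r^2 + 9*r + 2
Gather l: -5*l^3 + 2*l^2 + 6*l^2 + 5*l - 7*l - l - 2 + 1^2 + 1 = -5*l^3 + 8*l^2 - 3*l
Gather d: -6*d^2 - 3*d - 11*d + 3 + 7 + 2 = -6*d^2 - 14*d + 12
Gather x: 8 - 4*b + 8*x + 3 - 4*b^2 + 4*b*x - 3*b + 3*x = -4*b^2 - 7*b + x*(4*b + 11) + 11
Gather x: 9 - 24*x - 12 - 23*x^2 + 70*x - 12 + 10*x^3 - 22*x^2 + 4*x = 10*x^3 - 45*x^2 + 50*x - 15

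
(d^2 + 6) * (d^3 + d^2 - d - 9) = d^5 + d^4 + 5*d^3 - 3*d^2 - 6*d - 54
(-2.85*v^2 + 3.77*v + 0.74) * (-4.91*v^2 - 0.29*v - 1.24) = 13.9935*v^4 - 17.6842*v^3 - 1.1927*v^2 - 4.8894*v - 0.9176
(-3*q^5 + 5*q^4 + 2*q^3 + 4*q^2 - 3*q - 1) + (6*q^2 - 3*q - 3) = -3*q^5 + 5*q^4 + 2*q^3 + 10*q^2 - 6*q - 4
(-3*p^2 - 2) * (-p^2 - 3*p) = 3*p^4 + 9*p^3 + 2*p^2 + 6*p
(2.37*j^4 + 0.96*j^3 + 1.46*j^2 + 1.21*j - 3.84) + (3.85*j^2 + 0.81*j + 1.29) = 2.37*j^4 + 0.96*j^3 + 5.31*j^2 + 2.02*j - 2.55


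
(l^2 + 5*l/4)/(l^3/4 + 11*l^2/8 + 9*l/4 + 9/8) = 2*l*(4*l + 5)/(2*l^3 + 11*l^2 + 18*l + 9)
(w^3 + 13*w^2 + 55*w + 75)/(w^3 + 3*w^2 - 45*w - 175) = (w + 3)/(w - 7)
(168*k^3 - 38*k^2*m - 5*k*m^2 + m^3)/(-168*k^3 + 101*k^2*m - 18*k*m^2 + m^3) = (-24*k^2 + 2*k*m + m^2)/(24*k^2 - 11*k*m + m^2)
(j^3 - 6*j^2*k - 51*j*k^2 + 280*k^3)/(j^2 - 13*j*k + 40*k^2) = j + 7*k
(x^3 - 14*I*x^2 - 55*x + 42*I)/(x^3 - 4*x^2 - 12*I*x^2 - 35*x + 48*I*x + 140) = (x^2 - 7*I*x - 6)/(x^2 - x*(4 + 5*I) + 20*I)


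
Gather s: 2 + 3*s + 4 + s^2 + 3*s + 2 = s^2 + 6*s + 8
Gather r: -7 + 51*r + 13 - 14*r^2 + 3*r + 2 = -14*r^2 + 54*r + 8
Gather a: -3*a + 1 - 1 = -3*a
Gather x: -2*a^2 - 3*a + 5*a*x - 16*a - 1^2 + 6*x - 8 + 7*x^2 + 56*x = -2*a^2 - 19*a + 7*x^2 + x*(5*a + 62) - 9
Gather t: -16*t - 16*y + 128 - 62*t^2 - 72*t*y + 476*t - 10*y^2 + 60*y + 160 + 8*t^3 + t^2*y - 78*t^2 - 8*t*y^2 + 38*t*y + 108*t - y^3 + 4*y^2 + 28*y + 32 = 8*t^3 + t^2*(y - 140) + t*(-8*y^2 - 34*y + 568) - y^3 - 6*y^2 + 72*y + 320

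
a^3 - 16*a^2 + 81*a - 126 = (a - 7)*(a - 6)*(a - 3)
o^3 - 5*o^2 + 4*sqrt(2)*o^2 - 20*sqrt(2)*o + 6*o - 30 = (o - 5)*(o + sqrt(2))*(o + 3*sqrt(2))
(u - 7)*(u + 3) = u^2 - 4*u - 21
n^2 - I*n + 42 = (n - 7*I)*(n + 6*I)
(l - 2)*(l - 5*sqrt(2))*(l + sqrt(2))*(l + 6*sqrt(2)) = l^4 - 2*l^3 + 2*sqrt(2)*l^3 - 58*l^2 - 4*sqrt(2)*l^2 - 60*sqrt(2)*l + 116*l + 120*sqrt(2)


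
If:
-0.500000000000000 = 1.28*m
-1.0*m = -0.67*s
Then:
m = -0.39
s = -0.58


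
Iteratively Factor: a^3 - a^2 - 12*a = (a - 4)*(a^2 + 3*a) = a*(a - 4)*(a + 3)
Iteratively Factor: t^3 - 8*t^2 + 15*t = (t)*(t^2 - 8*t + 15) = t*(t - 3)*(t - 5)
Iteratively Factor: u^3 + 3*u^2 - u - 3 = (u - 1)*(u^2 + 4*u + 3) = (u - 1)*(u + 1)*(u + 3)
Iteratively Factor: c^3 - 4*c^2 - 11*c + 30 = (c - 5)*(c^2 + c - 6) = (c - 5)*(c - 2)*(c + 3)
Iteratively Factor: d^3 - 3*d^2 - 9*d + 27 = (d + 3)*(d^2 - 6*d + 9) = (d - 3)*(d + 3)*(d - 3)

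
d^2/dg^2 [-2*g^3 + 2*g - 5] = -12*g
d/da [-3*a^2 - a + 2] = -6*a - 1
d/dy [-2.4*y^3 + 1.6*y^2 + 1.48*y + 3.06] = -7.2*y^2 + 3.2*y + 1.48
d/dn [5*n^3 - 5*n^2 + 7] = 5*n*(3*n - 2)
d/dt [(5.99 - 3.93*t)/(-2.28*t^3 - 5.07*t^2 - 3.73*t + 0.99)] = (-17.9208*t^3 + 21.0465*t^2 + 60.7386*t + 18.452)/(5.1984*t^6 + 23.1192*t^5 + 42.7137*t^4 + 33.3078*t^3 + 3.8743*t^2 - 7.3854*t + 0.9801)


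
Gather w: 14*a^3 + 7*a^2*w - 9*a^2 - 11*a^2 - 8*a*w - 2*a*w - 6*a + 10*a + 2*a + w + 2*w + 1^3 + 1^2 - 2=14*a^3 - 20*a^2 + 6*a + w*(7*a^2 - 10*a + 3)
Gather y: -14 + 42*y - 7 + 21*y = 63*y - 21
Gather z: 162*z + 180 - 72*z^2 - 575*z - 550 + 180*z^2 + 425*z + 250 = 108*z^2 + 12*z - 120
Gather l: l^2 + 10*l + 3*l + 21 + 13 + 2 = l^2 + 13*l + 36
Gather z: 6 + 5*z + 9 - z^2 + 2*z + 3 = -z^2 + 7*z + 18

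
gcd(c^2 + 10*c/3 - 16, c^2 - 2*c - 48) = c + 6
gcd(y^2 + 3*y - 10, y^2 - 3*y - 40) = y + 5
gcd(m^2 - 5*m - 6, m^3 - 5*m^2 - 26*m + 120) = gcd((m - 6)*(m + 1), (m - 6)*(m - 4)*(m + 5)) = m - 6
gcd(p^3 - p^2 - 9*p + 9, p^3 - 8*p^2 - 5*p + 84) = p + 3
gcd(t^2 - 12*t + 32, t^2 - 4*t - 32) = t - 8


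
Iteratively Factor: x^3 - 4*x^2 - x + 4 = (x - 1)*(x^2 - 3*x - 4) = (x - 1)*(x + 1)*(x - 4)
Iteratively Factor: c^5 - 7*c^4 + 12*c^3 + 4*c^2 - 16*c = (c - 4)*(c^4 - 3*c^3 + 4*c) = (c - 4)*(c + 1)*(c^3 - 4*c^2 + 4*c) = (c - 4)*(c - 2)*(c + 1)*(c^2 - 2*c) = (c - 4)*(c - 2)^2*(c + 1)*(c)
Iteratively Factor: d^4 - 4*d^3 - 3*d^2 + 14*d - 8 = (d - 1)*(d^3 - 3*d^2 - 6*d + 8) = (d - 4)*(d - 1)*(d^2 + d - 2) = (d - 4)*(d - 1)^2*(d + 2)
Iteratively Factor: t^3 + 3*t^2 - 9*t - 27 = (t + 3)*(t^2 - 9) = (t - 3)*(t + 3)*(t + 3)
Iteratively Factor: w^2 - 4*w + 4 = (w - 2)*(w - 2)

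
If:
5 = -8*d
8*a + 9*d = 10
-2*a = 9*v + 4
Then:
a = 125/64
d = -5/8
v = -253/288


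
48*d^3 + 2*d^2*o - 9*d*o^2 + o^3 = (-8*d + o)*(-3*d + o)*(2*d + o)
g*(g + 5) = g^2 + 5*g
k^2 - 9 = (k - 3)*(k + 3)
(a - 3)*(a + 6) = a^2 + 3*a - 18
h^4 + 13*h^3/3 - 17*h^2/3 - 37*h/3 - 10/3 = (h - 2)*(h + 1/3)*(h + 1)*(h + 5)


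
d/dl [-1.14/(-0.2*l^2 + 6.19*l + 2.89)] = (7.0566 - 0.456*l)/(-0.2*l^2 + 6.19*l + 2.89)^2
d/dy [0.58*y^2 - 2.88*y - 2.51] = 1.16*y - 2.88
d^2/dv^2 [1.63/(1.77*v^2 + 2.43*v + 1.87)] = (-10.213254*v^2 - 14.021586*v + 1.63*(3.54*v + 2.43)*(7.08*v + 4.86) - 10.790274)/(1.77*v^2 + 2.43*v + 1.87)^3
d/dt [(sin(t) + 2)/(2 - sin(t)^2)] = (sin(t)^2 + 4*sin(t) + 2)*cos(t)/(sin(t)^2 - 2)^2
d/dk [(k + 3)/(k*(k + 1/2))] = 2*(-2*k^2 - 12*k - 3)/(k^2*(4*k^2 + 4*k + 1))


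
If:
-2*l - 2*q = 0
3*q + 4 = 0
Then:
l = 4/3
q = -4/3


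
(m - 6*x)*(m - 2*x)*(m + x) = m^3 - 7*m^2*x + 4*m*x^2 + 12*x^3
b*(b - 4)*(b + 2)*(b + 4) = b^4 + 2*b^3 - 16*b^2 - 32*b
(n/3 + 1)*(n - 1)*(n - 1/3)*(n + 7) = n^4/3 + 26*n^3/9 + 8*n^2/3 - 74*n/9 + 7/3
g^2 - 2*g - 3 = (g - 3)*(g + 1)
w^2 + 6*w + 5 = (w + 1)*(w + 5)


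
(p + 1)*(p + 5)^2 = p^3 + 11*p^2 + 35*p + 25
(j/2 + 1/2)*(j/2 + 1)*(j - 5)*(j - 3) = j^4/4 - 5*j^3/4 - 7*j^2/4 + 29*j/4 + 15/2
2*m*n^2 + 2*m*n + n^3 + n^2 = n*(2*m + n)*(n + 1)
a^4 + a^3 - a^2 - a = a*(a - 1)*(a + 1)^2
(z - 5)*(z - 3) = z^2 - 8*z + 15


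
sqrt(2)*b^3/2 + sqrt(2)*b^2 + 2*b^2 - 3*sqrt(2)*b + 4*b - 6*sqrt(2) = (b - sqrt(2))*(b + 3*sqrt(2))*(sqrt(2)*b/2 + sqrt(2))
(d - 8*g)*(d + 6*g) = d^2 - 2*d*g - 48*g^2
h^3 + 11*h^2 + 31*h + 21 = (h + 1)*(h + 3)*(h + 7)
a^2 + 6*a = a*(a + 6)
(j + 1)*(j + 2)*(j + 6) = j^3 + 9*j^2 + 20*j + 12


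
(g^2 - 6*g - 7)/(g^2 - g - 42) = (g + 1)/(g + 6)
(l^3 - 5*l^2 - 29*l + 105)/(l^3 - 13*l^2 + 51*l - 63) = (l + 5)/(l - 3)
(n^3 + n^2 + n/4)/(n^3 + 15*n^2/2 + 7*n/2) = (n + 1/2)/(n + 7)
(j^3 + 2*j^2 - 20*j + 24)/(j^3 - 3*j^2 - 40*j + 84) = (j - 2)/(j - 7)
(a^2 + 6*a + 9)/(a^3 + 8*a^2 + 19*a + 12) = (a + 3)/(a^2 + 5*a + 4)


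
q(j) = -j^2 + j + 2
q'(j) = 1 - 2*j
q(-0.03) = 1.97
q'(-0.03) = 1.06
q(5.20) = -19.84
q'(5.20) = -9.40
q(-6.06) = -40.78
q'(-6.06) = 13.12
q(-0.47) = 1.31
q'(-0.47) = 1.94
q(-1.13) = -0.41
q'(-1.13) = 3.26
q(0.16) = 2.13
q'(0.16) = 0.68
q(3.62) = -7.48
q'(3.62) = -6.24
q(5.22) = -20.03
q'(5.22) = -9.44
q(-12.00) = -154.00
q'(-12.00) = 25.00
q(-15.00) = -238.00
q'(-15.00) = 31.00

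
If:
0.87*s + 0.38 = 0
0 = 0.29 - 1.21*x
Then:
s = -0.44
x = 0.24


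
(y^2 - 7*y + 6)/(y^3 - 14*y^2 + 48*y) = (y - 1)/(y*(y - 8))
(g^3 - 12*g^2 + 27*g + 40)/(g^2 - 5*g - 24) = (g^2 - 4*g - 5)/(g + 3)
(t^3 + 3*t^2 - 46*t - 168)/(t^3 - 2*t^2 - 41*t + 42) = (t + 4)/(t - 1)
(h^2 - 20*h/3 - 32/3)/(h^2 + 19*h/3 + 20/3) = (h - 8)/(h + 5)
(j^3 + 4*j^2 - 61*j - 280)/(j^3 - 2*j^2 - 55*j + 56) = (j + 5)/(j - 1)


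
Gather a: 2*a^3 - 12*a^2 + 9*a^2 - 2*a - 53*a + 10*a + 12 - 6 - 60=2*a^3 - 3*a^2 - 45*a - 54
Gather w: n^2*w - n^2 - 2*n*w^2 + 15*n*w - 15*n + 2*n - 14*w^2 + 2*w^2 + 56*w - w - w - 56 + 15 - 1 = -n^2 - 13*n + w^2*(-2*n - 12) + w*(n^2 + 15*n + 54) - 42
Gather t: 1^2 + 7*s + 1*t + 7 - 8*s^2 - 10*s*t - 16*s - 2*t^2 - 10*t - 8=-8*s^2 - 9*s - 2*t^2 + t*(-10*s - 9)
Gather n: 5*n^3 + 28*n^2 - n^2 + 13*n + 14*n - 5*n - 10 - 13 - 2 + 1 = 5*n^3 + 27*n^2 + 22*n - 24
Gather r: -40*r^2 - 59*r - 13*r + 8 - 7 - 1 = -40*r^2 - 72*r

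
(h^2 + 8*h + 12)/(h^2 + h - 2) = (h + 6)/(h - 1)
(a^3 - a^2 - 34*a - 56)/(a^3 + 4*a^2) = 1 - 5/a - 14/a^2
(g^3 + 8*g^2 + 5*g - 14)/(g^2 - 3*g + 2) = (g^2 + 9*g + 14)/(g - 2)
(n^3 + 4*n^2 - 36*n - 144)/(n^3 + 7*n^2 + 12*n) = (n^2 - 36)/(n*(n + 3))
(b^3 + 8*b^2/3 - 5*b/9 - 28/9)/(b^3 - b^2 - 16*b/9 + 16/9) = (3*b + 7)/(3*b - 4)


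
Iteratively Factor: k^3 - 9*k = (k)*(k^2 - 9) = k*(k - 3)*(k + 3)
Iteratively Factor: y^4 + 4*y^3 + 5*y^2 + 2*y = (y + 2)*(y^3 + 2*y^2 + y) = (y + 1)*(y + 2)*(y^2 + y) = (y + 1)^2*(y + 2)*(y)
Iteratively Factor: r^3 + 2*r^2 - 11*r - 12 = (r - 3)*(r^2 + 5*r + 4) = (r - 3)*(r + 4)*(r + 1)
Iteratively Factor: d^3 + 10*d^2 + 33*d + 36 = (d + 3)*(d^2 + 7*d + 12) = (d + 3)^2*(d + 4)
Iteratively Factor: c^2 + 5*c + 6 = (c + 3)*(c + 2)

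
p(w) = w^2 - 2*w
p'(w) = 2*w - 2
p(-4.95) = 34.40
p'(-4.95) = -11.90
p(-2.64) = 12.25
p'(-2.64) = -7.28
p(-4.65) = 30.92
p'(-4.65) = -11.30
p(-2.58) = 11.82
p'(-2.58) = -7.16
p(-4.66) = 31.04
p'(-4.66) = -11.32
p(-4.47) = 28.92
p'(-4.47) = -10.94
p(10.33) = 86.05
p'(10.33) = 18.66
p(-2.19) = 9.18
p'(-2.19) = -6.38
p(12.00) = 120.00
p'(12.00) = 22.00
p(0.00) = 0.00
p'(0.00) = -2.00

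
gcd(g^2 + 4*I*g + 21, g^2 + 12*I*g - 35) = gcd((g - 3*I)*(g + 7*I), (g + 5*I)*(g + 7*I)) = g + 7*I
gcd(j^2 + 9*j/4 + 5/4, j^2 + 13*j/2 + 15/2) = 1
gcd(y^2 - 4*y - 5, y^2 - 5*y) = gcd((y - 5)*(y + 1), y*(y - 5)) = y - 5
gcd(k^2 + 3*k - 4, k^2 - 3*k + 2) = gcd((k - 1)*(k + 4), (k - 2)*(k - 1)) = k - 1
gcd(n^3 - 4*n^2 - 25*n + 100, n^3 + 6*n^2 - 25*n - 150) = n^2 - 25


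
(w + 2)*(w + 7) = w^2 + 9*w + 14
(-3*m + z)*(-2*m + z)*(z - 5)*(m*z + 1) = 6*m^3*z^2 - 30*m^3*z - 5*m^2*z^3 + 25*m^2*z^2 + 6*m^2*z - 30*m^2 + m*z^4 - 5*m*z^3 - 5*m*z^2 + 25*m*z + z^3 - 5*z^2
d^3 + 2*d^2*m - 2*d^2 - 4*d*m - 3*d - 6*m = (d - 3)*(d + 1)*(d + 2*m)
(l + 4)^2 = l^2 + 8*l + 16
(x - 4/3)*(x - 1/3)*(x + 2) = x^3 + x^2/3 - 26*x/9 + 8/9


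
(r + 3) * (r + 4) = r^2 + 7*r + 12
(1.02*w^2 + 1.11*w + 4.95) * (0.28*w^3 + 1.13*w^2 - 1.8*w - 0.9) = 0.2856*w^5 + 1.4634*w^4 + 0.8043*w^3 + 2.6775*w^2 - 9.909*w - 4.455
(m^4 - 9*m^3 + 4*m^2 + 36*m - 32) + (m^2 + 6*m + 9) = m^4 - 9*m^3 + 5*m^2 + 42*m - 23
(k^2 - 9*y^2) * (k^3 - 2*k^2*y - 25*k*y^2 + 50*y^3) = k^5 - 2*k^4*y - 34*k^3*y^2 + 68*k^2*y^3 + 225*k*y^4 - 450*y^5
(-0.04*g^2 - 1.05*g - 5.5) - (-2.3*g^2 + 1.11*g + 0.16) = 2.26*g^2 - 2.16*g - 5.66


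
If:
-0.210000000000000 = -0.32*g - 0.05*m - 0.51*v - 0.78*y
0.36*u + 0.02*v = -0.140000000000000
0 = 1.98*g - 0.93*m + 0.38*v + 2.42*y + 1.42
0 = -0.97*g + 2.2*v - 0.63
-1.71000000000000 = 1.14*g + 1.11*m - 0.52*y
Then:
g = -1.76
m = 0.85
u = -0.36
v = -0.49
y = 1.25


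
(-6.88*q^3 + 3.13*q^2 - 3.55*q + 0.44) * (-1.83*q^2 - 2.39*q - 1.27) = 12.5904*q^5 + 10.7153*q^4 + 7.7534*q^3 + 3.7042*q^2 + 3.4569*q - 0.5588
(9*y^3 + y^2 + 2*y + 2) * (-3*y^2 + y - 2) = -27*y^5 + 6*y^4 - 23*y^3 - 6*y^2 - 2*y - 4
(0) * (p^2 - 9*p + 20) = 0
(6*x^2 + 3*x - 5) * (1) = 6*x^2 + 3*x - 5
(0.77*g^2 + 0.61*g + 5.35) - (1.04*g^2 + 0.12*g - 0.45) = -0.27*g^2 + 0.49*g + 5.8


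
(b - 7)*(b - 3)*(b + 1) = b^3 - 9*b^2 + 11*b + 21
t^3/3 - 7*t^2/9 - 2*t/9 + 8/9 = (t/3 + 1/3)*(t - 2)*(t - 4/3)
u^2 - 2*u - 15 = (u - 5)*(u + 3)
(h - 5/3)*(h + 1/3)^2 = h^3 - h^2 - h - 5/27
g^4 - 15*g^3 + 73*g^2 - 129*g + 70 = (g - 7)*(g - 5)*(g - 2)*(g - 1)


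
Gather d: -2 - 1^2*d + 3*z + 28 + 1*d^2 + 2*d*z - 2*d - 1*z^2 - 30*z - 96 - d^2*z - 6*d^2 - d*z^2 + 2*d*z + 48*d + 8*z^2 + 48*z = d^2*(-z - 5) + d*(-z^2 + 4*z + 45) + 7*z^2 + 21*z - 70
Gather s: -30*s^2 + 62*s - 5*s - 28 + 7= -30*s^2 + 57*s - 21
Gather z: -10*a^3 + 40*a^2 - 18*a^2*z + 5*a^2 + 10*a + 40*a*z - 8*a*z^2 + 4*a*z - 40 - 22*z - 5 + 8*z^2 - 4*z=-10*a^3 + 45*a^2 + 10*a + z^2*(8 - 8*a) + z*(-18*a^2 + 44*a - 26) - 45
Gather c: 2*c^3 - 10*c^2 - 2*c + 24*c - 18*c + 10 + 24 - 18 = 2*c^3 - 10*c^2 + 4*c + 16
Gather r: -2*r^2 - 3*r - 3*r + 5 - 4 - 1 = -2*r^2 - 6*r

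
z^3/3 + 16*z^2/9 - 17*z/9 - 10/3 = (z/3 + 1/3)*(z - 5/3)*(z + 6)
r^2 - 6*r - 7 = (r - 7)*(r + 1)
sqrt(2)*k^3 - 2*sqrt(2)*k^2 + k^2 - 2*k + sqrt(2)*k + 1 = (k - 1)^2*(sqrt(2)*k + 1)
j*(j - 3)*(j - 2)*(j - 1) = j^4 - 6*j^3 + 11*j^2 - 6*j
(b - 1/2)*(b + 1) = b^2 + b/2 - 1/2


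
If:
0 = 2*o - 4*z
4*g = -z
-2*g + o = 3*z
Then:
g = 0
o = 0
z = 0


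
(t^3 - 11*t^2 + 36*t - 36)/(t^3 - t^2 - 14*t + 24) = (t - 6)/(t + 4)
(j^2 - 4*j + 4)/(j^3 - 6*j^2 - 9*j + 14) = (j^2 - 4*j + 4)/(j^3 - 6*j^2 - 9*j + 14)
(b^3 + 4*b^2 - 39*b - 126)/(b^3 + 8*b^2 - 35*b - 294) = (b + 3)/(b + 7)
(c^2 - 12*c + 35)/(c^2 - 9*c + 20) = (c - 7)/(c - 4)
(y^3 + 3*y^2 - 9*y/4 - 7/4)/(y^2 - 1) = (y^2 + 4*y + 7/4)/(y + 1)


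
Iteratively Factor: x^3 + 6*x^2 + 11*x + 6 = (x + 1)*(x^2 + 5*x + 6) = (x + 1)*(x + 3)*(x + 2)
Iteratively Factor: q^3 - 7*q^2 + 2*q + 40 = (q + 2)*(q^2 - 9*q + 20) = (q - 4)*(q + 2)*(q - 5)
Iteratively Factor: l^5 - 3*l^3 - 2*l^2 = (l - 2)*(l^4 + 2*l^3 + l^2) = (l - 2)*(l + 1)*(l^3 + l^2) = l*(l - 2)*(l + 1)*(l^2 + l) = l^2*(l - 2)*(l + 1)*(l + 1)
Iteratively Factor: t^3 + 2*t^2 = (t + 2)*(t^2) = t*(t + 2)*(t)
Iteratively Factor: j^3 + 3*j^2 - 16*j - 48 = (j - 4)*(j^2 + 7*j + 12) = (j - 4)*(j + 4)*(j + 3)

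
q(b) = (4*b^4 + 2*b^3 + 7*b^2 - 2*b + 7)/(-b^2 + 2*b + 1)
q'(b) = (2*b - 2)*(4*b^4 + 2*b^3 + 7*b^2 - 2*b + 7)/(-b^2 + 2*b + 1)^2 + (16*b^3 + 6*b^2 + 14*b - 2)/(-b^2 + 2*b + 1) = 2*(-4*b^5 + 11*b^4 + 12*b^3 + 9*b^2 + 14*b - 8)/(b^4 - 4*b^3 + 2*b^2 + 4*b + 1)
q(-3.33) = -30.41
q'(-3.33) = 18.48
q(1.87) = 72.18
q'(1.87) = 221.53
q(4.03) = -180.84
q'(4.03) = -14.37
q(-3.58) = -35.26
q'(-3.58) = 20.36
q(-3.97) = -43.78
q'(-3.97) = 23.30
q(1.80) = 58.63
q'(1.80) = 168.94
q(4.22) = -184.27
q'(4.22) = -21.47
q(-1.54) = -9.41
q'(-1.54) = 4.49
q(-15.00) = -777.02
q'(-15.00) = 110.23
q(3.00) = -221.00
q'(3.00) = 179.00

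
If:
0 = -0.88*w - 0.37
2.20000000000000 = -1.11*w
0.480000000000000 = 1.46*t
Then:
No Solution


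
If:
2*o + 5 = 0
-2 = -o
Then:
No Solution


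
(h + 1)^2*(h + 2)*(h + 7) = h^4 + 11*h^3 + 33*h^2 + 37*h + 14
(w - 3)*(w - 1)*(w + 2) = w^3 - 2*w^2 - 5*w + 6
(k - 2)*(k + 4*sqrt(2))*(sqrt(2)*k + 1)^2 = 2*k^4 - 4*k^3 + 10*sqrt(2)*k^3 - 20*sqrt(2)*k^2 + 17*k^2 - 34*k + 4*sqrt(2)*k - 8*sqrt(2)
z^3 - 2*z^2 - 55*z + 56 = (z - 8)*(z - 1)*(z + 7)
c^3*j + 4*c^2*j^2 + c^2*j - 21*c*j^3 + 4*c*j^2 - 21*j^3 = (c - 3*j)*(c + 7*j)*(c*j + j)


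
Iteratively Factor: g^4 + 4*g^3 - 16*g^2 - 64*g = (g + 4)*(g^3 - 16*g) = (g - 4)*(g + 4)*(g^2 + 4*g) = (g - 4)*(g + 4)^2*(g)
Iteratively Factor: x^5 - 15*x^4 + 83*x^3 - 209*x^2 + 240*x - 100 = (x - 2)*(x^4 - 13*x^3 + 57*x^2 - 95*x + 50) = (x - 5)*(x - 2)*(x^3 - 8*x^2 + 17*x - 10) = (x - 5)*(x - 2)*(x - 1)*(x^2 - 7*x + 10) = (x - 5)*(x - 2)^2*(x - 1)*(x - 5)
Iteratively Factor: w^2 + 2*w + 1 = (w + 1)*(w + 1)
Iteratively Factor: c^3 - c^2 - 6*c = (c - 3)*(c^2 + 2*c) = c*(c - 3)*(c + 2)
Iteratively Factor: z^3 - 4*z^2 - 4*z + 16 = (z - 4)*(z^2 - 4) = (z - 4)*(z + 2)*(z - 2)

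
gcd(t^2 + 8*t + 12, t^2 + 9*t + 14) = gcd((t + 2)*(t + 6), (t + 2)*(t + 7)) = t + 2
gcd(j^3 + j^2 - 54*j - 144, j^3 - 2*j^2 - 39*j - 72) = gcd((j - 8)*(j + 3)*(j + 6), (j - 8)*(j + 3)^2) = j^2 - 5*j - 24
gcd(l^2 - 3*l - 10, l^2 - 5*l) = l - 5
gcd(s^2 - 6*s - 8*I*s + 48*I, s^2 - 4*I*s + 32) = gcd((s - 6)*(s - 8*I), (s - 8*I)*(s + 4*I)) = s - 8*I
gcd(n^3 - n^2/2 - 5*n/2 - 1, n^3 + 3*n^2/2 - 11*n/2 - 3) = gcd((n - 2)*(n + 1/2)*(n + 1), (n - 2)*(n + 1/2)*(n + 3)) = n^2 - 3*n/2 - 1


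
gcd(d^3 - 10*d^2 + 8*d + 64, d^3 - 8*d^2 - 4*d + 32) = d^2 - 6*d - 16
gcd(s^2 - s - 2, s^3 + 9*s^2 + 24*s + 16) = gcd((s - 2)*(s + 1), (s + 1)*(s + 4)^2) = s + 1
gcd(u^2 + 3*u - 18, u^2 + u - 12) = u - 3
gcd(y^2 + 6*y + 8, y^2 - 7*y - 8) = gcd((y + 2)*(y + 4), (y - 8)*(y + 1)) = 1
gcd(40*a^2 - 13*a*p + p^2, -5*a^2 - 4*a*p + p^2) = -5*a + p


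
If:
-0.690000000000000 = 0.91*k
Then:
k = -0.76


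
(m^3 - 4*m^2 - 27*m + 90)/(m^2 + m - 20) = (m^2 - 9*m + 18)/(m - 4)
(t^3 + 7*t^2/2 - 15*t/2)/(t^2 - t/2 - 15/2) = t*(-2*t^2 - 7*t + 15)/(-2*t^2 + t + 15)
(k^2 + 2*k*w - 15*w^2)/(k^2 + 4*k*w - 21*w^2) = (k + 5*w)/(k + 7*w)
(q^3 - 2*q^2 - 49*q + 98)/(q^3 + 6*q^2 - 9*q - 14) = (q - 7)/(q + 1)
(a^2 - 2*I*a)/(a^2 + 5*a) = (a - 2*I)/(a + 5)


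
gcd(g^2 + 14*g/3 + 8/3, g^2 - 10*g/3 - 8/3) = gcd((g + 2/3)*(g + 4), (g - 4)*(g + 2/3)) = g + 2/3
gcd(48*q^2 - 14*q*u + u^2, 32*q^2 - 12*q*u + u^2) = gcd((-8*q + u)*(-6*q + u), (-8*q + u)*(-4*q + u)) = 8*q - u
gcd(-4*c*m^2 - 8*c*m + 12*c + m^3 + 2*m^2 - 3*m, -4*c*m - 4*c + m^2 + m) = 4*c - m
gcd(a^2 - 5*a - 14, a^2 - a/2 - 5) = a + 2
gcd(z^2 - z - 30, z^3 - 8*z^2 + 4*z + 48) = z - 6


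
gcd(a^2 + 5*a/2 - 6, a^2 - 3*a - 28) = a + 4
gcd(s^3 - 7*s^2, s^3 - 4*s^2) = s^2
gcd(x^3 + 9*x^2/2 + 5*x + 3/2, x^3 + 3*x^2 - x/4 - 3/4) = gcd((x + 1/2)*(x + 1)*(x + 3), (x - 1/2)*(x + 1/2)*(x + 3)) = x^2 + 7*x/2 + 3/2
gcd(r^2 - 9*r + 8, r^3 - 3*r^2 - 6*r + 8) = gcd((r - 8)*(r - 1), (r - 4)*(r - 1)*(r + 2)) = r - 1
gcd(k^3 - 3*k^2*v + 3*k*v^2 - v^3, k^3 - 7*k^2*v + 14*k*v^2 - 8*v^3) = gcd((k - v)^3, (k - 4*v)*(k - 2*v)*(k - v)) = -k + v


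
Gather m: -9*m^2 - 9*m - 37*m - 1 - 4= -9*m^2 - 46*m - 5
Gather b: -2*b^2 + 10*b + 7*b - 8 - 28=-2*b^2 + 17*b - 36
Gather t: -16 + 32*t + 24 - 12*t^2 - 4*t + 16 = -12*t^2 + 28*t + 24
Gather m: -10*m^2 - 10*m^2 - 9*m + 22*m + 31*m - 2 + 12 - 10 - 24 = -20*m^2 + 44*m - 24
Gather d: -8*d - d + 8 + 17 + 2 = 27 - 9*d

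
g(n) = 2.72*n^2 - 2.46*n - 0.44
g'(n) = 5.44*n - 2.46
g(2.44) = 9.75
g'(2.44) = 10.81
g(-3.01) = 31.61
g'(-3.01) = -18.83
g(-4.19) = 57.62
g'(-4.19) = -25.25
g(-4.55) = 67.06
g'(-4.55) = -27.21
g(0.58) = -0.95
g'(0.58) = 0.70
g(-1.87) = 13.67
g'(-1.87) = -12.63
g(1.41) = 1.50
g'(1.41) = 5.21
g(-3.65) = 44.78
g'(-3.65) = -22.32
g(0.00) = -0.44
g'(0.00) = -2.46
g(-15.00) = 648.46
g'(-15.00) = -84.06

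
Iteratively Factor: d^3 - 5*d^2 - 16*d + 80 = (d - 5)*(d^2 - 16) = (d - 5)*(d - 4)*(d + 4)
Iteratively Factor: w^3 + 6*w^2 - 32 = (w - 2)*(w^2 + 8*w + 16) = (w - 2)*(w + 4)*(w + 4)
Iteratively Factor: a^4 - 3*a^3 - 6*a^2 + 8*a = (a - 4)*(a^3 + a^2 - 2*a) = a*(a - 4)*(a^2 + a - 2) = a*(a - 4)*(a + 2)*(a - 1)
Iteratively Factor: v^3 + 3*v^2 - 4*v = (v + 4)*(v^2 - v) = v*(v + 4)*(v - 1)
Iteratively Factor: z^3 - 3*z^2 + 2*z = (z - 2)*(z^2 - z) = (z - 2)*(z - 1)*(z)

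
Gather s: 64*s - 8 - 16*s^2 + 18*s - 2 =-16*s^2 + 82*s - 10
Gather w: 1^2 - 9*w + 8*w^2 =8*w^2 - 9*w + 1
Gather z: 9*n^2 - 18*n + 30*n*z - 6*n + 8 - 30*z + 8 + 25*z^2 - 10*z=9*n^2 - 24*n + 25*z^2 + z*(30*n - 40) + 16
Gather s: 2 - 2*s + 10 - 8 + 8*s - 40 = 6*s - 36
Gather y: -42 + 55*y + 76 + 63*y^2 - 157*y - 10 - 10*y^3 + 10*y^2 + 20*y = -10*y^3 + 73*y^2 - 82*y + 24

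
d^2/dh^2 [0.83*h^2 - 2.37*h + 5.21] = 1.66000000000000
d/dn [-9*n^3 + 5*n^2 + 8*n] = -27*n^2 + 10*n + 8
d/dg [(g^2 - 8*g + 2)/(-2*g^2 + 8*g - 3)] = 2*(-4*g^2 + g + 4)/(4*g^4 - 32*g^3 + 76*g^2 - 48*g + 9)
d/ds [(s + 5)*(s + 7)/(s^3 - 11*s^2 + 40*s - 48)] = (-s^3 - 28*s^2 - 45*s + 494)/(s^5 - 18*s^4 + 129*s^3 - 460*s^2 + 816*s - 576)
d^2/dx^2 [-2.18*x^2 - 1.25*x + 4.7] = -4.36000000000000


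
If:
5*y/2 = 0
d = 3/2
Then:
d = 3/2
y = 0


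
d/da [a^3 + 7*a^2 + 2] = a*(3*a + 14)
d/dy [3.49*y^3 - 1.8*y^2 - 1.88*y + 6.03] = 10.47*y^2 - 3.6*y - 1.88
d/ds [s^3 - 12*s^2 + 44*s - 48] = 3*s^2 - 24*s + 44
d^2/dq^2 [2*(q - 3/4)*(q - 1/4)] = 4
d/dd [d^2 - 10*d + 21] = 2*d - 10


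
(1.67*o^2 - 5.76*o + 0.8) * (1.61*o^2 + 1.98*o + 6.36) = 2.6887*o^4 - 5.967*o^3 + 0.5044*o^2 - 35.0496*o + 5.088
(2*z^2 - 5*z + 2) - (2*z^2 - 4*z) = 2 - z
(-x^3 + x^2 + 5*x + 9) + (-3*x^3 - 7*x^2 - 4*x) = -4*x^3 - 6*x^2 + x + 9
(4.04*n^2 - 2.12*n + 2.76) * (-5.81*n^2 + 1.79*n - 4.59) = -23.4724*n^4 + 19.5488*n^3 - 38.374*n^2 + 14.6712*n - 12.6684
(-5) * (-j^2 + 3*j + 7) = 5*j^2 - 15*j - 35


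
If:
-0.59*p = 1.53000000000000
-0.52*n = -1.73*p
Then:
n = -8.63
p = -2.59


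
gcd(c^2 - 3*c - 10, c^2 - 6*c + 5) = c - 5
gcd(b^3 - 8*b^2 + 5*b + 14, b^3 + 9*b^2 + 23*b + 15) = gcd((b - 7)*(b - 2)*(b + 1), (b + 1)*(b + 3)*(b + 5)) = b + 1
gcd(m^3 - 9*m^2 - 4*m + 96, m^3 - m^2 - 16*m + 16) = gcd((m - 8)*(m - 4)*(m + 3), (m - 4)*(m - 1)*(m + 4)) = m - 4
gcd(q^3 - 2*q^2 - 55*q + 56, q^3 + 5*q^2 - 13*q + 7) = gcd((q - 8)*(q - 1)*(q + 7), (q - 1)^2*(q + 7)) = q^2 + 6*q - 7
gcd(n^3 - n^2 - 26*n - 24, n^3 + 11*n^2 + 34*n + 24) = n^2 + 5*n + 4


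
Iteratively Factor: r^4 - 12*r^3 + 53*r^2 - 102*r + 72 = (r - 4)*(r^3 - 8*r^2 + 21*r - 18) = (r - 4)*(r - 3)*(r^2 - 5*r + 6) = (r - 4)*(r - 3)*(r - 2)*(r - 3)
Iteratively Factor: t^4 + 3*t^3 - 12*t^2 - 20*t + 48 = (t - 2)*(t^3 + 5*t^2 - 2*t - 24) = (t - 2)^2*(t^2 + 7*t + 12) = (t - 2)^2*(t + 3)*(t + 4)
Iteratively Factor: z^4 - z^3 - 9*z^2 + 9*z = (z - 1)*(z^3 - 9*z) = (z - 1)*(z + 3)*(z^2 - 3*z) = z*(z - 1)*(z + 3)*(z - 3)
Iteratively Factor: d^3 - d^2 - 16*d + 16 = (d - 1)*(d^2 - 16) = (d - 1)*(d + 4)*(d - 4)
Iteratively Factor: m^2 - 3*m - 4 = (m - 4)*(m + 1)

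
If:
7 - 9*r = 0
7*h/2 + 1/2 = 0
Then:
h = -1/7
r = 7/9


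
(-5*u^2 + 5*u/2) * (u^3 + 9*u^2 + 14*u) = -5*u^5 - 85*u^4/2 - 95*u^3/2 + 35*u^2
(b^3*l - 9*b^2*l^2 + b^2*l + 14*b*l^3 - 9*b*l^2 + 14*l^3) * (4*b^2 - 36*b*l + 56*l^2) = 4*b^5*l - 72*b^4*l^2 + 4*b^4*l + 436*b^3*l^3 - 72*b^3*l^2 - 1008*b^2*l^4 + 436*b^2*l^3 + 784*b*l^5 - 1008*b*l^4 + 784*l^5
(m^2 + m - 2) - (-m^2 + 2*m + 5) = 2*m^2 - m - 7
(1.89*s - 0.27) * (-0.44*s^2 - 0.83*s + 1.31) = -0.8316*s^3 - 1.4499*s^2 + 2.7*s - 0.3537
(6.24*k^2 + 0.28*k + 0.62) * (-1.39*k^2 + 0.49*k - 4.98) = -8.6736*k^4 + 2.6684*k^3 - 31.7998*k^2 - 1.0906*k - 3.0876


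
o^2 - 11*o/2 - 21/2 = (o - 7)*(o + 3/2)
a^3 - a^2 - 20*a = a*(a - 5)*(a + 4)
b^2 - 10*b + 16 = (b - 8)*(b - 2)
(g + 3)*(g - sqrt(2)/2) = g^2 - sqrt(2)*g/2 + 3*g - 3*sqrt(2)/2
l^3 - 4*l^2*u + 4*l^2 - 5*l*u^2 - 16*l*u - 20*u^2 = (l + 4)*(l - 5*u)*(l + u)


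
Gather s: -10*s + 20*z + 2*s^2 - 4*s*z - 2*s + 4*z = 2*s^2 + s*(-4*z - 12) + 24*z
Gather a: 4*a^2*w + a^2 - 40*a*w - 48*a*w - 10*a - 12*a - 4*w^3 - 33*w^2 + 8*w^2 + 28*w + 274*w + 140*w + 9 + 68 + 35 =a^2*(4*w + 1) + a*(-88*w - 22) - 4*w^3 - 25*w^2 + 442*w + 112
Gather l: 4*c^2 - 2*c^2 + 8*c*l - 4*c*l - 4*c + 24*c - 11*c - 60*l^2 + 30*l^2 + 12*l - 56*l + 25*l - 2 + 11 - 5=2*c^2 + 9*c - 30*l^2 + l*(4*c - 19) + 4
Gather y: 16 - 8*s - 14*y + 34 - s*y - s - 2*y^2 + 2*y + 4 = -9*s - 2*y^2 + y*(-s - 12) + 54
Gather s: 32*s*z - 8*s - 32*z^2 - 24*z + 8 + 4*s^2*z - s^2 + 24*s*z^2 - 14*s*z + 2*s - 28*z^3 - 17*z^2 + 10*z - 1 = s^2*(4*z - 1) + s*(24*z^2 + 18*z - 6) - 28*z^3 - 49*z^2 - 14*z + 7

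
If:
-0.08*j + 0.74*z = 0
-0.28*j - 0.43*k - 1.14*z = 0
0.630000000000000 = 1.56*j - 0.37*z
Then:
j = 0.41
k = -0.39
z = 0.04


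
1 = 1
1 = 1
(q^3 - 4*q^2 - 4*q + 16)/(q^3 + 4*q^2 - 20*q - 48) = (q - 2)/(q + 6)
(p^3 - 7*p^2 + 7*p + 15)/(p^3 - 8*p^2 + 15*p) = (p + 1)/p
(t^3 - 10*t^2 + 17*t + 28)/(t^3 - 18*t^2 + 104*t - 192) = (t^2 - 6*t - 7)/(t^2 - 14*t + 48)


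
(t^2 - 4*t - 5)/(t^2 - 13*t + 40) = (t + 1)/(t - 8)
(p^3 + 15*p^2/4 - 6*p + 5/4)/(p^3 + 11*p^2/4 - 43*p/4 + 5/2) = (p - 1)/(p - 2)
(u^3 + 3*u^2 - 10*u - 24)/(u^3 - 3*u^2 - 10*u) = (u^2 + u - 12)/(u*(u - 5))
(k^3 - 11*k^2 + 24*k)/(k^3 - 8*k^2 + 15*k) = (k - 8)/(k - 5)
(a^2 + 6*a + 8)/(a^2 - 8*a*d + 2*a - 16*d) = (a + 4)/(a - 8*d)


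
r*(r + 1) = r^2 + r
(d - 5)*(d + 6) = d^2 + d - 30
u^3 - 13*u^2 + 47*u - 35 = (u - 7)*(u - 5)*(u - 1)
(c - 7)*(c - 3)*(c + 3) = c^3 - 7*c^2 - 9*c + 63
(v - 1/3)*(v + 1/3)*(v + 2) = v^3 + 2*v^2 - v/9 - 2/9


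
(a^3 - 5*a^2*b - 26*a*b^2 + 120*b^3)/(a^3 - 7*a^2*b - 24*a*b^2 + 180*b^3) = (a - 4*b)/(a - 6*b)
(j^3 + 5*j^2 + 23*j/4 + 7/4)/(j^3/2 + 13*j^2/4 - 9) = (4*j^3 + 20*j^2 + 23*j + 7)/(2*j^3 + 13*j^2 - 36)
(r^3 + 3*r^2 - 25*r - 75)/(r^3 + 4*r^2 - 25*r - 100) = (r + 3)/(r + 4)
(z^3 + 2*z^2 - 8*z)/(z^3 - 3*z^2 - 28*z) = (z - 2)/(z - 7)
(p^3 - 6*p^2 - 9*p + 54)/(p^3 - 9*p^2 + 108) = (p - 3)/(p - 6)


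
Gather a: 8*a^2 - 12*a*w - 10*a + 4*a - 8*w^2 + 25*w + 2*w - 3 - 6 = 8*a^2 + a*(-12*w - 6) - 8*w^2 + 27*w - 9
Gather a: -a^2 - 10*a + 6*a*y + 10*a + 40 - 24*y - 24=-a^2 + 6*a*y - 24*y + 16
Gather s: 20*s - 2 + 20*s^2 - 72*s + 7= 20*s^2 - 52*s + 5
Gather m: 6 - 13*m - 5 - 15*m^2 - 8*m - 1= -15*m^2 - 21*m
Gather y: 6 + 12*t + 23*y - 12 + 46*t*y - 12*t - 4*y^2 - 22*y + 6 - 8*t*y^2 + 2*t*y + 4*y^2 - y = -8*t*y^2 + 48*t*y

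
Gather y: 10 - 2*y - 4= 6 - 2*y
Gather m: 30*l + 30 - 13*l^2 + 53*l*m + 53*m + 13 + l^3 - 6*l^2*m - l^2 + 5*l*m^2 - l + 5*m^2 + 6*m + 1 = l^3 - 14*l^2 + 29*l + m^2*(5*l + 5) + m*(-6*l^2 + 53*l + 59) + 44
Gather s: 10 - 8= 2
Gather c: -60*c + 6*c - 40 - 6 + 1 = -54*c - 45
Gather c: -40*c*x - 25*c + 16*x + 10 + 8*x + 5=c*(-40*x - 25) + 24*x + 15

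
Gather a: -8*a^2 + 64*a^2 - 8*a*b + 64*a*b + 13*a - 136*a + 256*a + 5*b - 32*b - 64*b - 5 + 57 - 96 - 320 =56*a^2 + a*(56*b + 133) - 91*b - 364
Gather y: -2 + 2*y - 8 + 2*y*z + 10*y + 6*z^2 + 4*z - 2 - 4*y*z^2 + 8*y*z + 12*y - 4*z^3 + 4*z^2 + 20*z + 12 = y*(-4*z^2 + 10*z + 24) - 4*z^3 + 10*z^2 + 24*z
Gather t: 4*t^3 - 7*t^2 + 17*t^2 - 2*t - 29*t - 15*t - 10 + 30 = 4*t^3 + 10*t^2 - 46*t + 20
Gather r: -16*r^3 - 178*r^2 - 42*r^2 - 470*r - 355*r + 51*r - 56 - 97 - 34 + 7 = -16*r^3 - 220*r^2 - 774*r - 180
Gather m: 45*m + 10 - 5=45*m + 5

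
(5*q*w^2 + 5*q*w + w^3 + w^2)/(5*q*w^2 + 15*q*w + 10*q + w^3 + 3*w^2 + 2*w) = w/(w + 2)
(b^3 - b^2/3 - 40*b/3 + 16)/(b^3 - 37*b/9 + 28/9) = 3*(b^2 + b - 12)/(3*b^2 + 4*b - 7)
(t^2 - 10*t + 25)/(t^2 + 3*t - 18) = (t^2 - 10*t + 25)/(t^2 + 3*t - 18)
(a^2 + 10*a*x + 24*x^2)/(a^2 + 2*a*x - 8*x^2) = (-a - 6*x)/(-a + 2*x)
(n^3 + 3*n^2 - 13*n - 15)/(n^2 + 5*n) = n - 2 - 3/n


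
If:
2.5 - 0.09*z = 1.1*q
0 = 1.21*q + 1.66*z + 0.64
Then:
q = 2.45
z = -2.17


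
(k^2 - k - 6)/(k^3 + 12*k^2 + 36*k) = (k^2 - k - 6)/(k*(k^2 + 12*k + 36))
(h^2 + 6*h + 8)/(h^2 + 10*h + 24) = (h + 2)/(h + 6)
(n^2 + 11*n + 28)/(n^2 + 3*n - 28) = (n + 4)/(n - 4)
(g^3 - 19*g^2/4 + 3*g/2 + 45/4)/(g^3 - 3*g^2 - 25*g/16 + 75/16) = 4*(g - 3)/(4*g - 5)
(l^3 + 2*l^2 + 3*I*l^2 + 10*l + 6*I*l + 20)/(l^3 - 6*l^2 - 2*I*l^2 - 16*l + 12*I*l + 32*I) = (l + 5*I)/(l - 8)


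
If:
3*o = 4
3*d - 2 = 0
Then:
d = 2/3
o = 4/3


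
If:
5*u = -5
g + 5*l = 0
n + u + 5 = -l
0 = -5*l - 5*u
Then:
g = -5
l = 1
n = -5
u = -1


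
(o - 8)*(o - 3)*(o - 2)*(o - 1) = o^4 - 14*o^3 + 59*o^2 - 94*o + 48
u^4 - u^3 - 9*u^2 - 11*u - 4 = (u - 4)*(u + 1)^3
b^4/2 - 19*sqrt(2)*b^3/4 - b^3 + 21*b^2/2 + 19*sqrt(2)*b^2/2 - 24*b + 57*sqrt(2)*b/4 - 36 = (b/2 + 1/2)*(b - 3)*(b - 8*sqrt(2))*(b - 3*sqrt(2)/2)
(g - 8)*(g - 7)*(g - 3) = g^3 - 18*g^2 + 101*g - 168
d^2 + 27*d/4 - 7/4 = (d - 1/4)*(d + 7)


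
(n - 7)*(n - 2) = n^2 - 9*n + 14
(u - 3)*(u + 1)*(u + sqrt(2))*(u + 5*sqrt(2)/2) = u^4 - 2*u^3 + 7*sqrt(2)*u^3/2 - 7*sqrt(2)*u^2 + 2*u^2 - 21*sqrt(2)*u/2 - 10*u - 15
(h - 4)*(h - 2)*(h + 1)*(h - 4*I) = h^4 - 5*h^3 - 4*I*h^3 + 2*h^2 + 20*I*h^2 + 8*h - 8*I*h - 32*I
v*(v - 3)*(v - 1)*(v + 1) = v^4 - 3*v^3 - v^2 + 3*v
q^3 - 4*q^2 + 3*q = q*(q - 3)*(q - 1)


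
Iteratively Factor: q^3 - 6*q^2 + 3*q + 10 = (q - 5)*(q^2 - q - 2) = (q - 5)*(q + 1)*(q - 2)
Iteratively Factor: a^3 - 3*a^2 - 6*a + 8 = (a - 1)*(a^2 - 2*a - 8) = (a - 1)*(a + 2)*(a - 4)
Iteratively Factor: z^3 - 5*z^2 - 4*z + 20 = (z - 2)*(z^2 - 3*z - 10) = (z - 5)*(z - 2)*(z + 2)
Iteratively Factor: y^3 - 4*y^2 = (y)*(y^2 - 4*y) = y^2*(y - 4)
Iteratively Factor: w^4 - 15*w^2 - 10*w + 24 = (w - 4)*(w^3 + 4*w^2 + w - 6) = (w - 4)*(w + 3)*(w^2 + w - 2) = (w - 4)*(w + 2)*(w + 3)*(w - 1)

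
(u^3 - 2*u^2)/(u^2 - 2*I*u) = u*(u - 2)/(u - 2*I)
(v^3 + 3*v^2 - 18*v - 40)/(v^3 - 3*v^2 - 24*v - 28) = (v^2 + v - 20)/(v^2 - 5*v - 14)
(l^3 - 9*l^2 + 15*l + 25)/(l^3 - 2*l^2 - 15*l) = (l^2 - 4*l - 5)/(l*(l + 3))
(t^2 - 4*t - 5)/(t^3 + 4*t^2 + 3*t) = (t - 5)/(t*(t + 3))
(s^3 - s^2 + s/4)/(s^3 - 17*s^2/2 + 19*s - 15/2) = s*(2*s - 1)/(2*(s^2 - 8*s + 15))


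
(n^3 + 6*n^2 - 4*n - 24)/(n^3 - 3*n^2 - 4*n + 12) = (n + 6)/(n - 3)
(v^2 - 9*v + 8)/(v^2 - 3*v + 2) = (v - 8)/(v - 2)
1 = 1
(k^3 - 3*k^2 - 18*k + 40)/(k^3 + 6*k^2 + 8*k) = (k^2 - 7*k + 10)/(k*(k + 2))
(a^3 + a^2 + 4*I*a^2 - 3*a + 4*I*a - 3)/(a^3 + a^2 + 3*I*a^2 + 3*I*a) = (a + I)/a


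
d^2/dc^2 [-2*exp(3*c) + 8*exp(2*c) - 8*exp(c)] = (-18*exp(2*c) + 32*exp(c) - 8)*exp(c)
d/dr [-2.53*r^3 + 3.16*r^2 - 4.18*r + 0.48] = -7.59*r^2 + 6.32*r - 4.18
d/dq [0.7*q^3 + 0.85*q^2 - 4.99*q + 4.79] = 2.1*q^2 + 1.7*q - 4.99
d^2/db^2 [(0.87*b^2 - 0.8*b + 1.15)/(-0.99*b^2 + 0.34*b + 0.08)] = (-8.88178419700125e-16*b^4 + 0.982475999999999*b^3 - 7.176114*b^2 + 2.7027*b - 0.502696)/(0.970299*b^6 - 0.999702*b^5 + 0.108108*b^4 + 0.122264*b^3 - 0.008736*b^2 - 0.006528*b - 0.000512)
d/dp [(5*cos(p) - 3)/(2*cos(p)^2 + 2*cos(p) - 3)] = (10*cos(p)^2 - 12*cos(p) + 9)*sin(p)/(2*cos(p) + cos(2*p) - 2)^2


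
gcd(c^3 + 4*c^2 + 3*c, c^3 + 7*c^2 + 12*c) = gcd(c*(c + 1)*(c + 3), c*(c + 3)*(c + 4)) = c^2 + 3*c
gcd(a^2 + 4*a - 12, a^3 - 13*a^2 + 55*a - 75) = 1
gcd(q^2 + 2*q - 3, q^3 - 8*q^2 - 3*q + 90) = q + 3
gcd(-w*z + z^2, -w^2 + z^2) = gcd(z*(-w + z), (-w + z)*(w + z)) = -w + z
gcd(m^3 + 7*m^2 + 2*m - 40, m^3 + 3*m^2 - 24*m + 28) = m - 2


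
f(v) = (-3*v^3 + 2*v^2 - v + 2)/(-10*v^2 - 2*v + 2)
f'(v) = (20*v + 2)*(-3*v^3 + 2*v^2 - v + 2)/(-10*v^2 - 2*v + 2)^2 + (-9*v^2 + 4*v - 1)/(-10*v^2 - 2*v + 2) = (15*v^4 + 6*v^3 - 16*v^2 + 24*v + 1)/(2*(25*v^4 + 10*v^3 - 9*v^2 - 2*v + 1))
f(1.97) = 0.37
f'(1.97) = 0.31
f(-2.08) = -1.07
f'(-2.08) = 0.16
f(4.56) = 1.14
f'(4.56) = 0.30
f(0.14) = 1.24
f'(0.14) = 3.50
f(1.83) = 0.33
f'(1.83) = 0.32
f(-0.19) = 1.13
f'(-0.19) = -2.04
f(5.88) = 1.53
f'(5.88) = 0.30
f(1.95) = 0.37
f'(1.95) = 0.31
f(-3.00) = -1.27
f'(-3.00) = 0.25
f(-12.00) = -3.88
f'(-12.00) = 0.30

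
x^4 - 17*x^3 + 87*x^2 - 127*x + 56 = (x - 8)*(x - 7)*(x - 1)^2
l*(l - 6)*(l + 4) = l^3 - 2*l^2 - 24*l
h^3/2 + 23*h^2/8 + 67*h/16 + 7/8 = (h/2 + 1)*(h + 1/4)*(h + 7/2)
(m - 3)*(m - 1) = m^2 - 4*m + 3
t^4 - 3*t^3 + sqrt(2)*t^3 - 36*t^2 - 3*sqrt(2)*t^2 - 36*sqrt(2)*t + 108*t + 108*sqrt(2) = (t - 6)*(t - 3)*(t + 6)*(t + sqrt(2))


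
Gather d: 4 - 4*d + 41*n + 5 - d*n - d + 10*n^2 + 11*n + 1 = d*(-n - 5) + 10*n^2 + 52*n + 10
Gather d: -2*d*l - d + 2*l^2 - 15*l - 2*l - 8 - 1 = d*(-2*l - 1) + 2*l^2 - 17*l - 9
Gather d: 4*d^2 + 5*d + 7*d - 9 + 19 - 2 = 4*d^2 + 12*d + 8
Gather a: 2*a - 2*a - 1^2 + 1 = 0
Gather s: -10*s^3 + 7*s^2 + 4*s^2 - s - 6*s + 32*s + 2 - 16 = -10*s^3 + 11*s^2 + 25*s - 14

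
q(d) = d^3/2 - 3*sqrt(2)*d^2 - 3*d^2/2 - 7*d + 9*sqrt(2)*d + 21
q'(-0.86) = 16.71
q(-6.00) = -328.10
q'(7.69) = 6.11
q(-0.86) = 11.51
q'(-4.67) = 92.08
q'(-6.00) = 128.64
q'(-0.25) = 8.69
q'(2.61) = -14.03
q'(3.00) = -15.23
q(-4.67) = -181.91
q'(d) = 3*d^2/2 - 6*sqrt(2)*d - 3*d - 7 + 9*sqrt(2)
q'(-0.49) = 11.72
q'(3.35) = -15.91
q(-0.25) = 19.20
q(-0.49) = 16.76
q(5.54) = -38.50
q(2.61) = 5.72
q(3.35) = -5.46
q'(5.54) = -11.86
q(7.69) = -47.17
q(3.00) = 0.00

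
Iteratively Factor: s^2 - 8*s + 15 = (s - 5)*(s - 3)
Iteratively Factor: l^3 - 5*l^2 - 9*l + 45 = (l - 5)*(l^2 - 9) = (l - 5)*(l - 3)*(l + 3)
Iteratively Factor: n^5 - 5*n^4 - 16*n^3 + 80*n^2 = (n)*(n^4 - 5*n^3 - 16*n^2 + 80*n) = n^2*(n^3 - 5*n^2 - 16*n + 80) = n^2*(n - 5)*(n^2 - 16) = n^2*(n - 5)*(n + 4)*(n - 4)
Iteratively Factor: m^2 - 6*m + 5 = (m - 1)*(m - 5)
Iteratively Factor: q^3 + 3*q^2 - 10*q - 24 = (q + 4)*(q^2 - q - 6) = (q - 3)*(q + 4)*(q + 2)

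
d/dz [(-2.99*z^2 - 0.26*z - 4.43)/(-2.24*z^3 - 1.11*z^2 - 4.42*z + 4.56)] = (-6.6976*z^4 - 1.1648*z^3 - 16.8424*z^2 - 37.1034*z - 20.7662)/(5.0176*z^6 + 4.9728*z^5 + 21.0337*z^4 - 10.6164*z^3 + 9.4132*z^2 - 40.3104*z + 20.7936)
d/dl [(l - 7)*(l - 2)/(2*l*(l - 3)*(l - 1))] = (-l^4 + 18*l^3 - 75*l^2 + 112*l - 42)/(2*l^2*(l^4 - 8*l^3 + 22*l^2 - 24*l + 9))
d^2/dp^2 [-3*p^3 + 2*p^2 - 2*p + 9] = 4 - 18*p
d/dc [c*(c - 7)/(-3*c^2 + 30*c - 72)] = (c^2 - 16*c + 56)/(c^4 - 20*c^3 + 148*c^2 - 480*c + 576)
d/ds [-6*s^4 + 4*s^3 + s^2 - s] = -24*s^3 + 12*s^2 + 2*s - 1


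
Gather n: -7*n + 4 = 4 - 7*n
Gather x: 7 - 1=6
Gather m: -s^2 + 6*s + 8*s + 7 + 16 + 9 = -s^2 + 14*s + 32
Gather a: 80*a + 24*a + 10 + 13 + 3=104*a + 26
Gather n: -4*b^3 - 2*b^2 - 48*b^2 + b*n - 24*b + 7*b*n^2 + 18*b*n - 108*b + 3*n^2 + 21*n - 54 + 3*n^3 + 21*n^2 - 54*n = -4*b^3 - 50*b^2 - 132*b + 3*n^3 + n^2*(7*b + 24) + n*(19*b - 33) - 54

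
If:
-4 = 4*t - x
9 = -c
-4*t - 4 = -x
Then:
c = -9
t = x/4 - 1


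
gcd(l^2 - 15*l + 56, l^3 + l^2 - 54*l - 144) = l - 8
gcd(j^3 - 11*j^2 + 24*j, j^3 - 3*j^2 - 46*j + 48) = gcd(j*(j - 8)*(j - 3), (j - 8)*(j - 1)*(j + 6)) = j - 8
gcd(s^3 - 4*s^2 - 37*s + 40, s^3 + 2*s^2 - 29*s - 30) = 1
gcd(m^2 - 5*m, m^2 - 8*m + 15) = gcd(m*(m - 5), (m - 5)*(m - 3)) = m - 5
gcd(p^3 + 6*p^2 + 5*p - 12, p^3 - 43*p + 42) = p - 1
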